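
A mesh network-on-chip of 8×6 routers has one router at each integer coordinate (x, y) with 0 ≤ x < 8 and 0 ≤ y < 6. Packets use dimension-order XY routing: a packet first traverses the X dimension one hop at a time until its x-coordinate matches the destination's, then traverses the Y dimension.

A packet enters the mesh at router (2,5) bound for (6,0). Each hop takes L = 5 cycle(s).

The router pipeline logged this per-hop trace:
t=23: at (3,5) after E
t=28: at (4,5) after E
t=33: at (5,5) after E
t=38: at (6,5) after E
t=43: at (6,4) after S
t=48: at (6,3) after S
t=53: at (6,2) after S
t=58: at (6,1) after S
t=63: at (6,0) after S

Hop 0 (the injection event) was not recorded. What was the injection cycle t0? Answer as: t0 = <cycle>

t0 = 18

At hop 1 the cycle is 23; in general cyc_k = t0 + kL.
Therefore t0 = 23 − L = 18.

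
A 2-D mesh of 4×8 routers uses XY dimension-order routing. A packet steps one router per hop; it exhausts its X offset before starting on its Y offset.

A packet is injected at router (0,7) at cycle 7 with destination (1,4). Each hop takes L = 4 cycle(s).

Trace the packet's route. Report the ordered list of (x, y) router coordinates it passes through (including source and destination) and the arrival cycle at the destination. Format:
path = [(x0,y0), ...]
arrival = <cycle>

#0 — 0,7 | c7
#1 — 1,7 | c11 | E
#2 — 1,6 | c15 | S
#3 — 1,5 | c19 | S
#4 — 1,4 | c23 | S

path = [(0,7), (1,7), (1,6), (1,5), (1,4)]
arrival = 23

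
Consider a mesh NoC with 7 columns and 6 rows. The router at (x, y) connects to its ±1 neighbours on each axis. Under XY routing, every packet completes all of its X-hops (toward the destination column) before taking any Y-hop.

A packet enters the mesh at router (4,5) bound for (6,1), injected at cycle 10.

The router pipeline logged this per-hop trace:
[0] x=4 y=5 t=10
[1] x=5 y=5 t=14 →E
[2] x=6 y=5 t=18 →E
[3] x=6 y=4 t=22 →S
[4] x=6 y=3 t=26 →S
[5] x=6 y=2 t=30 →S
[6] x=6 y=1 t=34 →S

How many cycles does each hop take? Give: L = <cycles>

L = 4

cyc[1] − cyc[0] = 14 − 10 = 4.
That increment is L by definition: L = 4.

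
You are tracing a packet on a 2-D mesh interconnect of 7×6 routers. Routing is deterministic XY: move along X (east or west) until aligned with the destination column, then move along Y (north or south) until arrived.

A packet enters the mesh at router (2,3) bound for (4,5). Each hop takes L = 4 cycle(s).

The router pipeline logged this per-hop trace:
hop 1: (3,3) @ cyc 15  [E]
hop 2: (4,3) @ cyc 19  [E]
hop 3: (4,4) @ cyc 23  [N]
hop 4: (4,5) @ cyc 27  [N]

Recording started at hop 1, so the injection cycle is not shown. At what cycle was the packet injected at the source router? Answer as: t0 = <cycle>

The first recorded entry is hop 1 at cycle 15.
Subtract one hop: t0 = 15 − 4 = 11.

t0 = 11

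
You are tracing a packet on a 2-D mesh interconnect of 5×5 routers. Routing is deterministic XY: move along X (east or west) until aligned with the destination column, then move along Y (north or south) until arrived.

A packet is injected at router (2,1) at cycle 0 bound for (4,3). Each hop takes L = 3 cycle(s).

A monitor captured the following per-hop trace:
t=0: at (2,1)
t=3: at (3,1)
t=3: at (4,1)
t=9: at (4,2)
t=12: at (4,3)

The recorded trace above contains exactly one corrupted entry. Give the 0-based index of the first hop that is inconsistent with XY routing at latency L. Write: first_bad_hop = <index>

check 1→ d=(1,0) cyc+3: ok
check 2→ d=(1,0) cyc+0: BAD: Δcyc=0≠L

first_bad_hop = 2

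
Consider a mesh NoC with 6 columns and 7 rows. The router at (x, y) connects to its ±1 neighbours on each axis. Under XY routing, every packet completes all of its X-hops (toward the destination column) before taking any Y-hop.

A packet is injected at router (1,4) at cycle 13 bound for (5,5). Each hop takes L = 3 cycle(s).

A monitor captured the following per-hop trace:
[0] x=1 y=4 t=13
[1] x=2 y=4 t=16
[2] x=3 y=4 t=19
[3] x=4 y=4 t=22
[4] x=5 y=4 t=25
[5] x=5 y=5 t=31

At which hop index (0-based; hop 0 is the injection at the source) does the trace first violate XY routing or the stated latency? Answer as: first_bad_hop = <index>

first_bad_hop = 5

check 1→ d=(1,0) cyc+3: ok
check 2→ d=(1,0) cyc+3: ok
check 3→ d=(1,0) cyc+3: ok
check 4→ d=(1,0) cyc+3: ok
check 5→ d=(0,1) cyc+6: BAD: Δcyc=6≠L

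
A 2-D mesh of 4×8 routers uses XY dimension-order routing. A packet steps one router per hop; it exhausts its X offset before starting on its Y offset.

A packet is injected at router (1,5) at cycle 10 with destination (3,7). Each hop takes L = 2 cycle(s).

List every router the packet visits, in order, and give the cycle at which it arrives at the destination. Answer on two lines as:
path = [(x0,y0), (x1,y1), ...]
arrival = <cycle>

path = [(1,5), (2,5), (3,5), (3,6), (3,7)]
arrival = 18

[0] x=1 y=5 t=10
[1] x=2 y=5 t=12 →E
[2] x=3 y=5 t=14 →E
[3] x=3 y=6 t=16 →N
[4] x=3 y=7 t=18 →N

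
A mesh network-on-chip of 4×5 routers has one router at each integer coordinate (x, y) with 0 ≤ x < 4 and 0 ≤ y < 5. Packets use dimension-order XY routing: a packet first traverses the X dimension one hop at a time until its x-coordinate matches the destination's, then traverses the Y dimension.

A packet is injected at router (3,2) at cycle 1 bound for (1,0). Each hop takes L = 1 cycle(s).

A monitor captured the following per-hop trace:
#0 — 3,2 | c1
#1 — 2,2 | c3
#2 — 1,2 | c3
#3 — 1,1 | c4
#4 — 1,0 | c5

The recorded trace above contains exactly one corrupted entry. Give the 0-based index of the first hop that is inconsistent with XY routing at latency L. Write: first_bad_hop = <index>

first_bad_hop = 1

  1: Δx=-1 Δy=+0 Δt=2 [BAD: Δcyc=2≠L]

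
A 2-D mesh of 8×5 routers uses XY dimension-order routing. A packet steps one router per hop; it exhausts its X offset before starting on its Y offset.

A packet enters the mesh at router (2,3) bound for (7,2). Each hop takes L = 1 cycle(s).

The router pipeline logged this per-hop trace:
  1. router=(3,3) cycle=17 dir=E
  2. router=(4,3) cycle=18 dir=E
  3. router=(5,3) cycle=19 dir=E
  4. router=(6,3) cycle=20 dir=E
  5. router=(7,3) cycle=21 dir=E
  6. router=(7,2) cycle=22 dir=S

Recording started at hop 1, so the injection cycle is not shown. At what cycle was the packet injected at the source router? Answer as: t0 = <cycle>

The first recorded entry is hop 1 at cycle 17.
Therefore t0 = 17 − L = 16.

t0 = 16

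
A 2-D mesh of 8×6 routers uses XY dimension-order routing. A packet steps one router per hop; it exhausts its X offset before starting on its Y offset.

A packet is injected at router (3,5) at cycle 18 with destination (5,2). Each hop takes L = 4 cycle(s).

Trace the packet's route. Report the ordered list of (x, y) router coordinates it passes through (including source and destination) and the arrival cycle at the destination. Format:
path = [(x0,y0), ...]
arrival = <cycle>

  0. router=(3,5) cycle=18 (inject)
  1. router=(4,5) cycle=22 dir=E
  2. router=(5,5) cycle=26 dir=E
  3. router=(5,4) cycle=30 dir=S
  4. router=(5,3) cycle=34 dir=S
  5. router=(5,2) cycle=38 dir=S

path = [(3,5), (4,5), (5,5), (5,4), (5,3), (5,2)]
arrival = 38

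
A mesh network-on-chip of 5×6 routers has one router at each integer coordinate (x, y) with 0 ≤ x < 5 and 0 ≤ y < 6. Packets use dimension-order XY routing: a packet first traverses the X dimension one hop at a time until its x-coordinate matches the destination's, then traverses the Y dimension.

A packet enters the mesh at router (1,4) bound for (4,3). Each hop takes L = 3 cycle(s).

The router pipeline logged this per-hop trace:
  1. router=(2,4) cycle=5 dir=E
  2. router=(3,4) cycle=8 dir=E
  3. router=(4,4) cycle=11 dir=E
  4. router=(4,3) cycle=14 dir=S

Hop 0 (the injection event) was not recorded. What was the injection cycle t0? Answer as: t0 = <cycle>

t0 = 2

At hop 1 the cycle is 5; in general cyc_k = t0 + kL.
Subtract one hop: t0 = 5 − 3 = 2.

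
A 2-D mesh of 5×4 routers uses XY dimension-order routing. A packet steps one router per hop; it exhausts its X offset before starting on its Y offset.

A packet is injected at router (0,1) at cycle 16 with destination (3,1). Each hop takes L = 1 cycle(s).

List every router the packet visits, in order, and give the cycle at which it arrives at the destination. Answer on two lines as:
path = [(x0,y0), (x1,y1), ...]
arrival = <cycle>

path = [(0,1), (1,1), (2,1), (3,1)]
arrival = 19

t=16: at (0,1)
t=17: at (1,1) after E
t=18: at (2,1) after E
t=19: at (3,1) after E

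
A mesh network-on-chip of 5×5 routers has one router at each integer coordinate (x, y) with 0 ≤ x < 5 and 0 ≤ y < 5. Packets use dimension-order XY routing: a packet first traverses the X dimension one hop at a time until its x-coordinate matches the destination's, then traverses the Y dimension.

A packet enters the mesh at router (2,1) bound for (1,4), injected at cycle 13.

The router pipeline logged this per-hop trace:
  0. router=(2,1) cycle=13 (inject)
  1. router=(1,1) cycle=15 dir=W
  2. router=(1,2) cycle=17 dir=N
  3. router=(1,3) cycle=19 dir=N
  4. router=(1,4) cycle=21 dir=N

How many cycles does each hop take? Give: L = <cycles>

Δcyc across hop 0→1: 15 − 13 = 2.
One hop costs L cycles, so L = 2.

L = 2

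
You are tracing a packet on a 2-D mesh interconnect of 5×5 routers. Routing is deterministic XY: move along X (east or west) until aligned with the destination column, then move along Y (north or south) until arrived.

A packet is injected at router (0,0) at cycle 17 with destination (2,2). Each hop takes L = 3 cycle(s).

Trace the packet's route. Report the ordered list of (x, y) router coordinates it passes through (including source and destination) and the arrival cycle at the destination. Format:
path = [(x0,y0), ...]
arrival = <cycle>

path = [(0,0), (1,0), (2,0), (2,1), (2,2)]
arrival = 29

src (0,0)  cyc=17
E→(1,0)  cyc=20
E→(2,0)  cyc=23
N→(2,1)  cyc=26
N→(2,2)  cyc=29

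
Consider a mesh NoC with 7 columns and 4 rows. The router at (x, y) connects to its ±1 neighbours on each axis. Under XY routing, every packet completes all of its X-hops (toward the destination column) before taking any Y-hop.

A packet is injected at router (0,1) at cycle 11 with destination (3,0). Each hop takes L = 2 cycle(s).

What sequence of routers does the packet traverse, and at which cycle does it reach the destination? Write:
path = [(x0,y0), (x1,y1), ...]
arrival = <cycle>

path = [(0,1), (1,1), (2,1), (3,1), (3,0)]
arrival = 19

hop 0: (0,1) @ cyc 11
hop 1: (1,1) @ cyc 13  [E]
hop 2: (2,1) @ cyc 15  [E]
hop 3: (3,1) @ cyc 17  [E]
hop 4: (3,0) @ cyc 19  [S]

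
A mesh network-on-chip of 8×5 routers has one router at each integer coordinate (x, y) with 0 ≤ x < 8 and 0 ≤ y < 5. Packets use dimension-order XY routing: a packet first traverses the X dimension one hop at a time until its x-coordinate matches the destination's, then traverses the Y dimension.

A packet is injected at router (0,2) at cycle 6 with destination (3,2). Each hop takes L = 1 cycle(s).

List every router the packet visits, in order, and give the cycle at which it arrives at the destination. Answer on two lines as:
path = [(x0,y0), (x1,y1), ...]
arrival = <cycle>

#0 — 0,2 | c6
#1 — 1,2 | c7 | E
#2 — 2,2 | c8 | E
#3 — 3,2 | c9 | E

path = [(0,2), (1,2), (2,2), (3,2)]
arrival = 9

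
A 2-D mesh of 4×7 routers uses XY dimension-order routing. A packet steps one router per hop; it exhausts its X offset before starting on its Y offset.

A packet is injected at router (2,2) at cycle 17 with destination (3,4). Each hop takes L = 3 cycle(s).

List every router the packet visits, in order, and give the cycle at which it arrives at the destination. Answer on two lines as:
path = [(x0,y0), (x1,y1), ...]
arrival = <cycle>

src (2,2)  cyc=17
E→(3,2)  cyc=20
N→(3,3)  cyc=23
N→(3,4)  cyc=26

path = [(2,2), (3,2), (3,3), (3,4)]
arrival = 26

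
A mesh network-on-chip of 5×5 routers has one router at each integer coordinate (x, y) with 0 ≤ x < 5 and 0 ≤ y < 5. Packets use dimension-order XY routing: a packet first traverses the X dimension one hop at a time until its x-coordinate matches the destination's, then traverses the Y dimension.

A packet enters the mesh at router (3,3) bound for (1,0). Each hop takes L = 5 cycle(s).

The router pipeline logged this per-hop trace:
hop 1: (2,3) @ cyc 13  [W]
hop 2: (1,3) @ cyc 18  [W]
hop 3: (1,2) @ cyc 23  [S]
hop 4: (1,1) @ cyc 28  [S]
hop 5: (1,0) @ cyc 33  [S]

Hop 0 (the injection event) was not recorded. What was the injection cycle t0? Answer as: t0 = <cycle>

At hop 1 the cycle is 13; in general cyc_k = t0 + kL.
Subtract one hop: t0 = 13 − 5 = 8.

t0 = 8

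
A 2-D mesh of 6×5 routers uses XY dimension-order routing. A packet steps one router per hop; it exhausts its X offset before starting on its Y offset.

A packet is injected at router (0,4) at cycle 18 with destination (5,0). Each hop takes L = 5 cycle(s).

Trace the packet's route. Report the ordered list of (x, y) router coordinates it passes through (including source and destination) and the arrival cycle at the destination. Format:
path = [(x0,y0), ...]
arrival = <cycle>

path = [(0,4), (1,4), (2,4), (3,4), (4,4), (5,4), (5,3), (5,2), (5,1), (5,0)]
arrival = 63

#0 — 0,4 | c18
#1 — 1,4 | c23 | E
#2 — 2,4 | c28 | E
#3 — 3,4 | c33 | E
#4 — 4,4 | c38 | E
#5 — 5,4 | c43 | E
#6 — 5,3 | c48 | S
#7 — 5,2 | c53 | S
#8 — 5,1 | c58 | S
#9 — 5,0 | c63 | S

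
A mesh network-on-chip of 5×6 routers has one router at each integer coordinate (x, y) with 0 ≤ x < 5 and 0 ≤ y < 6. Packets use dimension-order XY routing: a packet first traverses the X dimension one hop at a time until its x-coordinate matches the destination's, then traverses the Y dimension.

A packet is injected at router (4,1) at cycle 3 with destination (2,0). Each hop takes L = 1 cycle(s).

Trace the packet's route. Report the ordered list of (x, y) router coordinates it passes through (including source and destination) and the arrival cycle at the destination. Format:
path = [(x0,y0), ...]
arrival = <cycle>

[0] x=4 y=1 t=3
[1] x=3 y=1 t=4 →W
[2] x=2 y=1 t=5 →W
[3] x=2 y=0 t=6 →S

path = [(4,1), (3,1), (2,1), (2,0)]
arrival = 6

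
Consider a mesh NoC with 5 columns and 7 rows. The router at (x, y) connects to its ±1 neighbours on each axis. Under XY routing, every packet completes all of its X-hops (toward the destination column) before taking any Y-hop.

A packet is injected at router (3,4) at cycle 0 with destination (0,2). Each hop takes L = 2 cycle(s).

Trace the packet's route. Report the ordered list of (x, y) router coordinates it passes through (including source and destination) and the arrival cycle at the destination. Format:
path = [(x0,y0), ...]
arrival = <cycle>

[0] x=3 y=4 t=0
[1] x=2 y=4 t=2 →W
[2] x=1 y=4 t=4 →W
[3] x=0 y=4 t=6 →W
[4] x=0 y=3 t=8 →S
[5] x=0 y=2 t=10 →S

path = [(3,4), (2,4), (1,4), (0,4), (0,3), (0,2)]
arrival = 10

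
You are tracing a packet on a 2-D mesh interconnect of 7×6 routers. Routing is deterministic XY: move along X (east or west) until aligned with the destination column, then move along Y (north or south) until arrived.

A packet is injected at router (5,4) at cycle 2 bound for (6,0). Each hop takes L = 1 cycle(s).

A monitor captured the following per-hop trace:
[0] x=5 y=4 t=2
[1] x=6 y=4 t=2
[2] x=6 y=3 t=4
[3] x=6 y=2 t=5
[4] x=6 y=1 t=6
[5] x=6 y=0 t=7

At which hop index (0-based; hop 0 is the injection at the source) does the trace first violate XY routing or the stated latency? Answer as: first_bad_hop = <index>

first_bad_hop = 1

[1] (+1,+0) / 0c ⇒ BAD: Δcyc=0≠L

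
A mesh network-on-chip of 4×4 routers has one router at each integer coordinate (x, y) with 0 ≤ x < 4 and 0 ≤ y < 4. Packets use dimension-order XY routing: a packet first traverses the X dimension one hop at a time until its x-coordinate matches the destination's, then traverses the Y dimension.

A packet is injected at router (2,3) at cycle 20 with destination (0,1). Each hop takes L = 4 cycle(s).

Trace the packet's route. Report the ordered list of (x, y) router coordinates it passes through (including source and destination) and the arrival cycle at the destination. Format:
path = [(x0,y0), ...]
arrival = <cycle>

hop 0: (2,3) @ cyc 20
hop 1: (1,3) @ cyc 24  [W]
hop 2: (0,3) @ cyc 28  [W]
hop 3: (0,2) @ cyc 32  [S]
hop 4: (0,1) @ cyc 36  [S]

path = [(2,3), (1,3), (0,3), (0,2), (0,1)]
arrival = 36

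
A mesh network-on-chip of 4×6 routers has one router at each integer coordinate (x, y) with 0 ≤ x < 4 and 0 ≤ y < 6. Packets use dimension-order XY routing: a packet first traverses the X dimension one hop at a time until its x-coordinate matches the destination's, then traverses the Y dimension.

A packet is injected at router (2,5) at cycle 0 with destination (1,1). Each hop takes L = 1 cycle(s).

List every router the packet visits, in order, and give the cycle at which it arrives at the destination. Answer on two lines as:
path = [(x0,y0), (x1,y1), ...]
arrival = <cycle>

t=0: at (2,5)
t=1: at (1,5) after W
t=2: at (1,4) after S
t=3: at (1,3) after S
t=4: at (1,2) after S
t=5: at (1,1) after S

path = [(2,5), (1,5), (1,4), (1,3), (1,2), (1,1)]
arrival = 5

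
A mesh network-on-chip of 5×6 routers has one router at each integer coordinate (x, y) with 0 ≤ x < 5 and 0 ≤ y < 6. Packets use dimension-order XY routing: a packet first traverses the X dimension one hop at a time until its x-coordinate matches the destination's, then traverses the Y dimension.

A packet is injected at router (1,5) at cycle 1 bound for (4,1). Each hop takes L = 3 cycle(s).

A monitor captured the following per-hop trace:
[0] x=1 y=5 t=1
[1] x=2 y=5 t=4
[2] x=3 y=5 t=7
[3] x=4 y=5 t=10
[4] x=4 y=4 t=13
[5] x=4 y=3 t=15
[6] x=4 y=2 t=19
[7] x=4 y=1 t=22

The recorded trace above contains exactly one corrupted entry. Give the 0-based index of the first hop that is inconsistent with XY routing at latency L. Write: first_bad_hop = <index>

first_bad_hop = 5

  1: Δx=+1 Δy=+0 Δt=3 [ok]
  2: Δx=+1 Δy=+0 Δt=3 [ok]
  3: Δx=+1 Δy=+0 Δt=3 [ok]
  4: Δx=+0 Δy=-1 Δt=3 [ok]
  5: Δx=+0 Δy=-1 Δt=2 [BAD: Δcyc=2≠L]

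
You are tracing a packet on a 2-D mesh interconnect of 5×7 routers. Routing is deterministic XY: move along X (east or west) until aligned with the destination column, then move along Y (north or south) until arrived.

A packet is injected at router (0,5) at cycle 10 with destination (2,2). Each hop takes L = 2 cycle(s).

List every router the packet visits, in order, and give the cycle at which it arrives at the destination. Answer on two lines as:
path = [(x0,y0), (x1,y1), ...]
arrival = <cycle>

  0. router=(0,5) cycle=10 (inject)
  1. router=(1,5) cycle=12 dir=E
  2. router=(2,5) cycle=14 dir=E
  3. router=(2,4) cycle=16 dir=S
  4. router=(2,3) cycle=18 dir=S
  5. router=(2,2) cycle=20 dir=S

path = [(0,5), (1,5), (2,5), (2,4), (2,3), (2,2)]
arrival = 20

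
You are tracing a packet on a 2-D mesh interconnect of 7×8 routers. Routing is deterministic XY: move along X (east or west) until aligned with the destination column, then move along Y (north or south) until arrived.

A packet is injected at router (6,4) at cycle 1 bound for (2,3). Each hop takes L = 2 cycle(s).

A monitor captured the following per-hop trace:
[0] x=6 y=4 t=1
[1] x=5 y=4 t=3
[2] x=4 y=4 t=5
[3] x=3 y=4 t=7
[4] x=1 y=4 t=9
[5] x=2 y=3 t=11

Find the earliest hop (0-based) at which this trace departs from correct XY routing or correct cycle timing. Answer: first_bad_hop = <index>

first_bad_hop = 4

  1: Δx=-1 Δy=+0 Δt=2 [ok]
  2: Δx=-1 Δy=+0 Δt=2 [ok]
  3: Δx=-1 Δy=+0 Δt=2 [ok]
  4: Δx=-2 Δy=+0 Δt=2 [BAD: non-unit step]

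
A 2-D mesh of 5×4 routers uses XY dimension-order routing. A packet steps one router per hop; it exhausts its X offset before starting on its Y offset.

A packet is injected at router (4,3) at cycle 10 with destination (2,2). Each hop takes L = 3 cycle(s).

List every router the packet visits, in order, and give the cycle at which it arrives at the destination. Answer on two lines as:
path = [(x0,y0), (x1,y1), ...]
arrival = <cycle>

path = [(4,3), (3,3), (2,3), (2,2)]
arrival = 19

#0 — 4,3 | c10
#1 — 3,3 | c13 | W
#2 — 2,3 | c16 | W
#3 — 2,2 | c19 | S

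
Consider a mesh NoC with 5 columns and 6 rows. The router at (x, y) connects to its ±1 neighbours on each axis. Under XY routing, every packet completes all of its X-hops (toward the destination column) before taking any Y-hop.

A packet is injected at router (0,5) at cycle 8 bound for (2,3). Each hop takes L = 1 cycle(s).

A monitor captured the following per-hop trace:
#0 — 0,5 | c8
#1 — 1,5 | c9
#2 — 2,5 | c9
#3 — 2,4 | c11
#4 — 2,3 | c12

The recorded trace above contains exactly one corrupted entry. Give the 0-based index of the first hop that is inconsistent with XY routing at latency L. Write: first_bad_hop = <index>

first_bad_hop = 2

[1] (+1,+0) / 1c ⇒ ok
[2] (+1,+0) / 0c ⇒ BAD: Δcyc=0≠L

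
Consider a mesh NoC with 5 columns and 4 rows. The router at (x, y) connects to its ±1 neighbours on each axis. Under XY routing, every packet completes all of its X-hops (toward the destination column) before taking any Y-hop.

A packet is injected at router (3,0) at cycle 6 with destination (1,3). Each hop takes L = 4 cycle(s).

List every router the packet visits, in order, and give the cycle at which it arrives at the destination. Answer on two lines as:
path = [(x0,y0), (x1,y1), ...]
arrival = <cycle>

path = [(3,0), (2,0), (1,0), (1,1), (1,2), (1,3)]
arrival = 26

  0. router=(3,0) cycle=6 (inject)
  1. router=(2,0) cycle=10 dir=W
  2. router=(1,0) cycle=14 dir=W
  3. router=(1,1) cycle=18 dir=N
  4. router=(1,2) cycle=22 dir=N
  5. router=(1,3) cycle=26 dir=N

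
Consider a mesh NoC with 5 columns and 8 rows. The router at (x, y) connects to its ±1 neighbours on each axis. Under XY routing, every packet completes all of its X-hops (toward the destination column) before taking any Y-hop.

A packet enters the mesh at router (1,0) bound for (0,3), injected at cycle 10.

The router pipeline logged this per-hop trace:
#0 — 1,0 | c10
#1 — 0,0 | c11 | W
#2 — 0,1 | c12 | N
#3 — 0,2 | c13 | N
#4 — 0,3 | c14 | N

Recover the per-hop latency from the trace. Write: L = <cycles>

Between hops 0 and 1 the cycle counter advances 11 − 10 = 1.
Each hop adds L, hence L = 1.

L = 1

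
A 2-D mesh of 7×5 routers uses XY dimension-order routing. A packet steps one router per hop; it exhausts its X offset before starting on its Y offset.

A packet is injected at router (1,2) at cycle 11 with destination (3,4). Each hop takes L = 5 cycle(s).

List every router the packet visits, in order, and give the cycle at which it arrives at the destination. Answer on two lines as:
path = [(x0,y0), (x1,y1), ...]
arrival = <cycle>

src (1,2)  cyc=11
E→(2,2)  cyc=16
E→(3,2)  cyc=21
N→(3,3)  cyc=26
N→(3,4)  cyc=31

path = [(1,2), (2,2), (3,2), (3,3), (3,4)]
arrival = 31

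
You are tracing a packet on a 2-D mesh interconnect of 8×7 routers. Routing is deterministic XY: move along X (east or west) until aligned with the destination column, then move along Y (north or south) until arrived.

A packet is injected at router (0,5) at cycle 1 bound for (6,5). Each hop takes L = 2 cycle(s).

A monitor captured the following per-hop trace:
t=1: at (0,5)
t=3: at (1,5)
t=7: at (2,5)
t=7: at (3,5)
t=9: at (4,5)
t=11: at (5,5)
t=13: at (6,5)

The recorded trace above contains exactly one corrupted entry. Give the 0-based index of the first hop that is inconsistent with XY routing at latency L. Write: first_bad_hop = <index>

first_bad_hop = 2

check 1→ d=(1,0) cyc+2: ok
check 2→ d=(1,0) cyc+4: BAD: Δcyc=4≠L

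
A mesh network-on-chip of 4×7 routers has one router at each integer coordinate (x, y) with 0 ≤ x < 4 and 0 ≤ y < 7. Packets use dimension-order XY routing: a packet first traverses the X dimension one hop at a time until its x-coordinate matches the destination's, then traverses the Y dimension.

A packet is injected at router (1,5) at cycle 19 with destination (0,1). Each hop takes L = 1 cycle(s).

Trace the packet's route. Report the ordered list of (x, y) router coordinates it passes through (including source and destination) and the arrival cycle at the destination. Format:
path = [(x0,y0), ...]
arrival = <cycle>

  0. router=(1,5) cycle=19 (inject)
  1. router=(0,5) cycle=20 dir=W
  2. router=(0,4) cycle=21 dir=S
  3. router=(0,3) cycle=22 dir=S
  4. router=(0,2) cycle=23 dir=S
  5. router=(0,1) cycle=24 dir=S

path = [(1,5), (0,5), (0,4), (0,3), (0,2), (0,1)]
arrival = 24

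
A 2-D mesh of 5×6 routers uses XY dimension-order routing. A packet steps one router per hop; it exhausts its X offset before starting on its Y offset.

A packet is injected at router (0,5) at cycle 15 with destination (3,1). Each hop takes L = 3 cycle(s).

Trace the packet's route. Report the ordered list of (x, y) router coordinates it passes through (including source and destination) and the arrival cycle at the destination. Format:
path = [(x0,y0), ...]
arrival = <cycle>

src (0,5)  cyc=15
E→(1,5)  cyc=18
E→(2,5)  cyc=21
E→(3,5)  cyc=24
S→(3,4)  cyc=27
S→(3,3)  cyc=30
S→(3,2)  cyc=33
S→(3,1)  cyc=36

path = [(0,5), (1,5), (2,5), (3,5), (3,4), (3,3), (3,2), (3,1)]
arrival = 36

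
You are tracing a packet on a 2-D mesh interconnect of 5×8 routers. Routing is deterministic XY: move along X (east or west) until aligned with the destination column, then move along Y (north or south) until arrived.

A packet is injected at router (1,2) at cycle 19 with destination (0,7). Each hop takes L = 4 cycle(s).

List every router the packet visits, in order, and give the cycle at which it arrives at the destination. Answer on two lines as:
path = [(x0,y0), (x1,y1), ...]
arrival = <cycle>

path = [(1,2), (0,2), (0,3), (0,4), (0,5), (0,6), (0,7)]
arrival = 43

  0. router=(1,2) cycle=19 (inject)
  1. router=(0,2) cycle=23 dir=W
  2. router=(0,3) cycle=27 dir=N
  3. router=(0,4) cycle=31 dir=N
  4. router=(0,5) cycle=35 dir=N
  5. router=(0,6) cycle=39 dir=N
  6. router=(0,7) cycle=43 dir=N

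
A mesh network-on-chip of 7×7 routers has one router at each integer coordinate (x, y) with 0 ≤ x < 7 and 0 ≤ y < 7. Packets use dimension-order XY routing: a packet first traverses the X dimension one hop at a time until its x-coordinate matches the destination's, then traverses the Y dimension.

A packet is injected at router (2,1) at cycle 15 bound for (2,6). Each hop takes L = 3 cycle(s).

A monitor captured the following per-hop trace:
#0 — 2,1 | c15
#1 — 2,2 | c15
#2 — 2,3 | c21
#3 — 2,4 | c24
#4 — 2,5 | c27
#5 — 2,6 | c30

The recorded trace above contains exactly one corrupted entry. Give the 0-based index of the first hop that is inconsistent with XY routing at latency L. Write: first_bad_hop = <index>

first_bad_hop = 1

  1: Δx=+0 Δy=+1 Δt=0 [BAD: Δcyc=0≠L]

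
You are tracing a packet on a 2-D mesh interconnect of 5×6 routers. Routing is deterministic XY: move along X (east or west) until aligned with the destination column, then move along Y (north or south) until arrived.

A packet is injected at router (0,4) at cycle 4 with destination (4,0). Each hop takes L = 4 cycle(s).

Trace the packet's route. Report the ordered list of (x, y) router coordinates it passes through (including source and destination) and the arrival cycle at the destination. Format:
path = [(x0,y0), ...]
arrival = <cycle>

path = [(0,4), (1,4), (2,4), (3,4), (4,4), (4,3), (4,2), (4,1), (4,0)]
arrival = 36

#0 — 0,4 | c4
#1 — 1,4 | c8 | E
#2 — 2,4 | c12 | E
#3 — 3,4 | c16 | E
#4 — 4,4 | c20 | E
#5 — 4,3 | c24 | S
#6 — 4,2 | c28 | S
#7 — 4,1 | c32 | S
#8 — 4,0 | c36 | S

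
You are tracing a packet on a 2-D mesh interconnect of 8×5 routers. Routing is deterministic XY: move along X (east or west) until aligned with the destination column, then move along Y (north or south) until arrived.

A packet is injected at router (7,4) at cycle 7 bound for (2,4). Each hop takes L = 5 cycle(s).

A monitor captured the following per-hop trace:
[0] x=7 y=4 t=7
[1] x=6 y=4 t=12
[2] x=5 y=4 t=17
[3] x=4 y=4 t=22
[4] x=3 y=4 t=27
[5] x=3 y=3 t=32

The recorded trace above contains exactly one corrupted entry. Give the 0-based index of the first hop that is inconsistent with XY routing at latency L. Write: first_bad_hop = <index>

first_bad_hop = 5

check 1→ d=(-1,0) cyc+5: ok
check 2→ d=(-1,0) cyc+5: ok
check 3→ d=(-1,0) cyc+5: ok
check 4→ d=(-1,0) cyc+5: ok
check 5→ d=(0,-1) cyc+5: BAD: Y-move but x=3≠2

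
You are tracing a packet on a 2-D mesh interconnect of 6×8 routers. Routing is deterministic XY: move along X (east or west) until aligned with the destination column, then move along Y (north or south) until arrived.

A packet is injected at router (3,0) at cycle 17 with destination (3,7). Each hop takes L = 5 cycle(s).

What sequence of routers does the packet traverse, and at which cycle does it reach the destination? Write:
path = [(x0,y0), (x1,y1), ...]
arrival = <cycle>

path = [(3,0), (3,1), (3,2), (3,3), (3,4), (3,5), (3,6), (3,7)]
arrival = 52

t=17: at (3,0)
t=22: at (3,1) after N
t=27: at (3,2) after N
t=32: at (3,3) after N
t=37: at (3,4) after N
t=42: at (3,5) after N
t=47: at (3,6) after N
t=52: at (3,7) after N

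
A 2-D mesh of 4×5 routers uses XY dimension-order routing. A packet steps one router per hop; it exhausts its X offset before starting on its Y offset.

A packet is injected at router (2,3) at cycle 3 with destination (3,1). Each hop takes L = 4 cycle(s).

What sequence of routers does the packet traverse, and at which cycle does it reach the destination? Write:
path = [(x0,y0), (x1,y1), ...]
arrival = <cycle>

#0 — 2,3 | c3
#1 — 3,3 | c7 | E
#2 — 3,2 | c11 | S
#3 — 3,1 | c15 | S

path = [(2,3), (3,3), (3,2), (3,1)]
arrival = 15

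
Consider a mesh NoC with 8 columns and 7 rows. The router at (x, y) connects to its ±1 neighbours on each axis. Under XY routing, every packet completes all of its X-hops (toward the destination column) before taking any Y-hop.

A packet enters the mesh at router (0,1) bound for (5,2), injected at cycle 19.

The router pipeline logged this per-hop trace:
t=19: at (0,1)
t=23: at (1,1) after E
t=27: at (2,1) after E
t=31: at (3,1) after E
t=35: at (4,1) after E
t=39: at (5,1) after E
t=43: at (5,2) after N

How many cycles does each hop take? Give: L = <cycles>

L = 4

From hop 0 (19) to hop 1 (23): +4 cycles.
Per-hop latency L = Δcyc = 4.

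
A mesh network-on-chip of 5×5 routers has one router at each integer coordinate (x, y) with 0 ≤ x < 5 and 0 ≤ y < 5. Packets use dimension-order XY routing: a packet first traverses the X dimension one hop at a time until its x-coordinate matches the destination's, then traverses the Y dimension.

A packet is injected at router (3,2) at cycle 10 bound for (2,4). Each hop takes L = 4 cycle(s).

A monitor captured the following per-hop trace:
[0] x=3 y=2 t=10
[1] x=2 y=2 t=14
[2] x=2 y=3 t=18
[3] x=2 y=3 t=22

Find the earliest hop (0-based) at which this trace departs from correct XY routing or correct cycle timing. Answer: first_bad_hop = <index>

first_bad_hop = 3

[1] (-1,+0) / 4c ⇒ ok
[2] (+0,+1) / 4c ⇒ ok
[3] (+0,+0) / 4c ⇒ BAD: non-unit step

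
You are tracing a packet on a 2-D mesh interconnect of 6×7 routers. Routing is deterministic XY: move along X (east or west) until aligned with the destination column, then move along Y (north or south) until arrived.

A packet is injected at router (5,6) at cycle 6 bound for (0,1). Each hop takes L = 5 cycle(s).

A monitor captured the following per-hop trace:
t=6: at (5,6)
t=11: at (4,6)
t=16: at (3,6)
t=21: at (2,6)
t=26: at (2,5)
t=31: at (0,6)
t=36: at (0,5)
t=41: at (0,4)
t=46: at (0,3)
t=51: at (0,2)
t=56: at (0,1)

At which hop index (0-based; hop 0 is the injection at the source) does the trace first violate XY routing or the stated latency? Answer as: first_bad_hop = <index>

[1] (-1,+0) / 5c ⇒ ok
[2] (-1,+0) / 5c ⇒ ok
[3] (-1,+0) / 5c ⇒ ok
[4] (+0,-1) / 5c ⇒ BAD: Y-move but x=2≠0

first_bad_hop = 4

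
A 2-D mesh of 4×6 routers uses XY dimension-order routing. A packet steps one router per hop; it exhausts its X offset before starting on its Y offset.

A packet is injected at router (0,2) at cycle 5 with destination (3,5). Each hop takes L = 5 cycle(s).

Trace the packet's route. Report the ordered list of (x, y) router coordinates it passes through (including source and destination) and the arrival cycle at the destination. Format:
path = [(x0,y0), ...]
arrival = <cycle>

t=5: at (0,2)
t=10: at (1,2) after E
t=15: at (2,2) after E
t=20: at (3,2) after E
t=25: at (3,3) after N
t=30: at (3,4) after N
t=35: at (3,5) after N

path = [(0,2), (1,2), (2,2), (3,2), (3,3), (3,4), (3,5)]
arrival = 35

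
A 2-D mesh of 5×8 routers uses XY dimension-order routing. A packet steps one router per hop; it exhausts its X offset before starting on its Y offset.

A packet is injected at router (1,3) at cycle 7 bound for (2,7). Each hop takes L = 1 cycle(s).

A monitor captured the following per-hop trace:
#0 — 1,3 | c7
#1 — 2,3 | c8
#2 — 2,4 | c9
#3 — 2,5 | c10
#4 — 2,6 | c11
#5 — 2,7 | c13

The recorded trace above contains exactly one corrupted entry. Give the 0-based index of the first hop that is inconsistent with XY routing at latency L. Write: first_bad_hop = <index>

first_bad_hop = 5

  1: Δx=+1 Δy=+0 Δt=1 [ok]
  2: Δx=+0 Δy=+1 Δt=1 [ok]
  3: Δx=+0 Δy=+1 Δt=1 [ok]
  4: Δx=+0 Δy=+1 Δt=1 [ok]
  5: Δx=+0 Δy=+1 Δt=2 [BAD: Δcyc=2≠L]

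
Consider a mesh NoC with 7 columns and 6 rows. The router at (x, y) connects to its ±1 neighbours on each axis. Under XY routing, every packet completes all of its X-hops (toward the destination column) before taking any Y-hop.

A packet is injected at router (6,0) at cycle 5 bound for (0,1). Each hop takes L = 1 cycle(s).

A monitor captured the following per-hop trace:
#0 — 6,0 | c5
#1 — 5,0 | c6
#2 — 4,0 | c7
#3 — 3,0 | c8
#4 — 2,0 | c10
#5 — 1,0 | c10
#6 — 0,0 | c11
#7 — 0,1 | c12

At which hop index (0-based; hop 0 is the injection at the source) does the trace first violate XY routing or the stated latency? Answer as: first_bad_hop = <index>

first_bad_hop = 4

[1] (-1,+0) / 1c ⇒ ok
[2] (-1,+0) / 1c ⇒ ok
[3] (-1,+0) / 1c ⇒ ok
[4] (-1,+0) / 2c ⇒ BAD: Δcyc=2≠L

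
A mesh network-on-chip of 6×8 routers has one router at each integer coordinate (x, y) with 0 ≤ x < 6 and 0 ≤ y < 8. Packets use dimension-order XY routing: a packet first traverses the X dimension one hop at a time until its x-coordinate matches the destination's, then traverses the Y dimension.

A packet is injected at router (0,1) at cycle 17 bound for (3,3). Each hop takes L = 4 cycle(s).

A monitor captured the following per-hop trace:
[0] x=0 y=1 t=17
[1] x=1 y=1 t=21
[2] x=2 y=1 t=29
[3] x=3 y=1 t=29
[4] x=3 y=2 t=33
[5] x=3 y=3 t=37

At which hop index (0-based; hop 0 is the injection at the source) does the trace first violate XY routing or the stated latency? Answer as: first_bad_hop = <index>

  1: Δx=+1 Δy=+0 Δt=4 [ok]
  2: Δx=+1 Δy=+0 Δt=8 [BAD: Δcyc=8≠L]

first_bad_hop = 2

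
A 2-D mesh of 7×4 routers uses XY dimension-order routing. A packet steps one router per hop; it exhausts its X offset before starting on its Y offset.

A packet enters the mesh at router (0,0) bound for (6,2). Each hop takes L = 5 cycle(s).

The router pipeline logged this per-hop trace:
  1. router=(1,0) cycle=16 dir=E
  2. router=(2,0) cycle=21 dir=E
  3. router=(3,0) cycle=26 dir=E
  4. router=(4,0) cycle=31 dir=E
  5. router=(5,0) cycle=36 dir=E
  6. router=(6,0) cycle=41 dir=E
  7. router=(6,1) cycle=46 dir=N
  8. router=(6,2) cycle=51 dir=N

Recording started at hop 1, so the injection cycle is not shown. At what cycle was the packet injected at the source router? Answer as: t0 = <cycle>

At hop 1 the cycle is 16; in general cyc_k = t0 + kL.
Subtract one hop: t0 = 16 − 5 = 11.

t0 = 11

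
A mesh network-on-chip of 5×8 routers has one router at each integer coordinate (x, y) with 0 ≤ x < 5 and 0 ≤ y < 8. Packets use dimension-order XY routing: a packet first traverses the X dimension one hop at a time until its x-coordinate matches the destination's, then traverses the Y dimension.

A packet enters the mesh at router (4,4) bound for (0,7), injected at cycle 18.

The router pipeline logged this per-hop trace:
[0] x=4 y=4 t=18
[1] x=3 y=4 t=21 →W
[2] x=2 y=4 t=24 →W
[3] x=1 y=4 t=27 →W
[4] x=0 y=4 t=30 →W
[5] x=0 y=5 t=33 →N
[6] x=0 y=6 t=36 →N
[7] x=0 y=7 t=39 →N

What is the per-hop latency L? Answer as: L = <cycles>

L = 3

Between hops 0 and 1 the cycle counter advances 21 − 18 = 3.
Each hop adds L, hence L = 3.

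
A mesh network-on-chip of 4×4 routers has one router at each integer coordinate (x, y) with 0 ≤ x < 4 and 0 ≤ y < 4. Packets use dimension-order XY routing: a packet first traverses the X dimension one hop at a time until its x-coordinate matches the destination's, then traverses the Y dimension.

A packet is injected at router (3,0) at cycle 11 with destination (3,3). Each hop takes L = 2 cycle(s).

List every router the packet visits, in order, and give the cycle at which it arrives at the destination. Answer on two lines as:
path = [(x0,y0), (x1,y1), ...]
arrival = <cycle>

src (3,0)  cyc=11
N→(3,1)  cyc=13
N→(3,2)  cyc=15
N→(3,3)  cyc=17

path = [(3,0), (3,1), (3,2), (3,3)]
arrival = 17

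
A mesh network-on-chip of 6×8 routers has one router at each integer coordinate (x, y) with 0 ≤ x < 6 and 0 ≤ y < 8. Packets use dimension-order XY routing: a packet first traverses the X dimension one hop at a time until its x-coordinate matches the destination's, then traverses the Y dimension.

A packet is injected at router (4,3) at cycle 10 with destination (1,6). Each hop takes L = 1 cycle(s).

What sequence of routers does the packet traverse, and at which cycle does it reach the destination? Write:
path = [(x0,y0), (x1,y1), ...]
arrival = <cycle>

  0. router=(4,3) cycle=10 (inject)
  1. router=(3,3) cycle=11 dir=W
  2. router=(2,3) cycle=12 dir=W
  3. router=(1,3) cycle=13 dir=W
  4. router=(1,4) cycle=14 dir=N
  5. router=(1,5) cycle=15 dir=N
  6. router=(1,6) cycle=16 dir=N

path = [(4,3), (3,3), (2,3), (1,3), (1,4), (1,5), (1,6)]
arrival = 16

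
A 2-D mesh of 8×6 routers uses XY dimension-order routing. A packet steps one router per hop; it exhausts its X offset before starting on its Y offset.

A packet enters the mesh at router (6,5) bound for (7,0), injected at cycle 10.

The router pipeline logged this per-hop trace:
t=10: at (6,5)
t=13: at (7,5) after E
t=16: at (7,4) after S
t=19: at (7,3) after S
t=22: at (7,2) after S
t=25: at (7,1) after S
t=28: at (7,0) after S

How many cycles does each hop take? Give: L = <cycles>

L = 3

cyc[1] − cyc[0] = 13 − 10 = 3.
One hop costs L cycles, so L = 3.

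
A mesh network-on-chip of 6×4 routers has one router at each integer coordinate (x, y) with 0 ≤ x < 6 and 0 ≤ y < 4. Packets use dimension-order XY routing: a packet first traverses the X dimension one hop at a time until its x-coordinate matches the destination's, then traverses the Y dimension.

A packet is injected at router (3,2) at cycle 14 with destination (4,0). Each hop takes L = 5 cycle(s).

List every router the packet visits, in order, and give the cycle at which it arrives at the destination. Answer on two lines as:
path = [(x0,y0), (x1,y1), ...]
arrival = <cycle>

path = [(3,2), (4,2), (4,1), (4,0)]
arrival = 29

t=14: at (3,2)
t=19: at (4,2) after E
t=24: at (4,1) after S
t=29: at (4,0) after S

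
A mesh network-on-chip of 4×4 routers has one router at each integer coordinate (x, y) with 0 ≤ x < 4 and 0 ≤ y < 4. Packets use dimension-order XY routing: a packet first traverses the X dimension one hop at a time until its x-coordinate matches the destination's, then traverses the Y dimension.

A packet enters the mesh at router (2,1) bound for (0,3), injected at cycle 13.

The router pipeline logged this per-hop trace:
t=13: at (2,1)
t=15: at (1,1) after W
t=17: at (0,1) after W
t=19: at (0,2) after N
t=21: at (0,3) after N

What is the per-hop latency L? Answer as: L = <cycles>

L = 2

From hop 0 (13) to hop 1 (15): +2 cycles.
One hop costs L cycles, so L = 2.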